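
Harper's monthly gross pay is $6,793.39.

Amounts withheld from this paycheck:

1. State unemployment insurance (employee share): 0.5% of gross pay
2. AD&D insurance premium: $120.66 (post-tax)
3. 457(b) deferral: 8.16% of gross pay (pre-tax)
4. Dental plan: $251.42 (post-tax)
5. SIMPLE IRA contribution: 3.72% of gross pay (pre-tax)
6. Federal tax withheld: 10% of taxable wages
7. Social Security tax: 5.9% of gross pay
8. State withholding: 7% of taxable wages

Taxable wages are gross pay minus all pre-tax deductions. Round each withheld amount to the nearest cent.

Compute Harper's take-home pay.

$4,161.81

SIMPLE IRA contribution: $6,793.39 × 0.0372 = $252.71
457(b) deferral: $6,793.39 × 0.0816 = $554.34
Pre-tax total = $252.71 + $554.34 = $807.05
Taxable wages = $6,793.39 − $807.05 = $5,986.34
State withholding: $5,986.34 × 0.07 = $419.04
Federal tax withheld: $5,986.34 × 0.1 = $598.63
State unemployment insurance (employee share): $6,793.39 × 0.005 = $33.97
Social Security tax: $6,793.39 × 0.059 = $400.81
Dental plan: $251.42
AD&D insurance premium: $120.66
Total deductions = $252.71 + $554.34 + $419.04 + $598.63 + $33.97 + $400.81 + $251.42 + $120.66 = $2,631.58
Net pay = $6,793.39 − $2,631.58 = $4,161.81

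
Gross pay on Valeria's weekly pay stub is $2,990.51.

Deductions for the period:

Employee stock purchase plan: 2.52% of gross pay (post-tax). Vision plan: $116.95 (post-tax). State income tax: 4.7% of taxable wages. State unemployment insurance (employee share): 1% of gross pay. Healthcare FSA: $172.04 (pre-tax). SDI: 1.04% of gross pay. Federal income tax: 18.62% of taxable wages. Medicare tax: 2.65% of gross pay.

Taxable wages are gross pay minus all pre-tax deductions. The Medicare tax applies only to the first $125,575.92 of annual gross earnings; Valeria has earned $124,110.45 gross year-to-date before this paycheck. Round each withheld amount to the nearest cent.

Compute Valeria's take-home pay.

$1,869.05

Healthcare FSA: $172.04
Taxable wages = $2,990.51 − $172.04 = $2,818.47
State income tax: $2,818.47 × 0.047 = $132.47
Federal income tax: $2,818.47 × 0.1862 = $524.80
SDI: $2,990.51 × 0.0104 = $31.10
Medicare tax: only $125,575.92 − $124,110.45 = $1,465.47 of this check is subject → $1,465.47 × 0.0265 = $38.83
State unemployment insurance (employee share): $2,990.51 × 0.01 = $29.91
Employee stock purchase plan: $2,990.51 × 0.0252 = $75.36
Vision plan: $116.95
Total deductions = $172.04 + $132.47 + $524.80 + $31.10 + $38.83 + $29.91 + $75.36 + $116.95 = $1,121.46
Net pay = $2,990.51 − $1,121.46 = $1,869.05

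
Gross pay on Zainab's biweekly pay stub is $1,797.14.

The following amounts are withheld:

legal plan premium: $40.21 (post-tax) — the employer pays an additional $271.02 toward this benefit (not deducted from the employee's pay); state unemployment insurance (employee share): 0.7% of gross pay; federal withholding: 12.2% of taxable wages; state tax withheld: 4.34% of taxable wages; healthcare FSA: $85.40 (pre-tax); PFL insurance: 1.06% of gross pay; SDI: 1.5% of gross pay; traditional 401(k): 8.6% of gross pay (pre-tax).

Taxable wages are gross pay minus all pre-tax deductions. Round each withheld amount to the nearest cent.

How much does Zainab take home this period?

$1,200.83

Traditional 401(k): $1,797.14 × 0.086 = $154.55
Healthcare FSA: $85.40
Pre-tax total = $154.55 + $85.40 = $239.95
Taxable wages = $1,797.14 − $239.95 = $1,557.19
State tax withheld: $1,557.19 × 0.0434 = $67.58
Federal withholding: $1,557.19 × 0.122 = $189.98
State unemployment insurance (employee share): $1,797.14 × 0.007 = $12.58
PFL insurance: $1,797.14 × 0.0106 = $19.05
SDI: $1,797.14 × 0.015 = $26.96
Legal plan premium: $40.21
(Employer's $271.02 toward legal plan premium is not withheld from the employee.)
Total deductions = $154.55 + $85.40 + $67.58 + $189.98 + $12.58 + $19.05 + $26.96 + $40.21 = $596.31
Net pay = $1,797.14 − $596.31 = $1,200.83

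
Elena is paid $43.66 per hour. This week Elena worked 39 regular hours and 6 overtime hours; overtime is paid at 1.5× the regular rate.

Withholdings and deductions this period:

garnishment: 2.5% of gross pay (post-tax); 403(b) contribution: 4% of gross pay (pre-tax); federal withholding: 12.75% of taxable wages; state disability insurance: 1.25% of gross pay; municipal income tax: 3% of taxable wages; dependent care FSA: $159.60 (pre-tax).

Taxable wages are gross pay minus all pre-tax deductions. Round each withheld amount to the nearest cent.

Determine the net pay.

$1,481.93

Regular pay: 39 × $43.66 = $1,702.74
Overtime pay: 6 × $43.66 × 1.5 = $392.94
Gross pay = $1,702.74 + $392.94 = $2,095.68
Dependent care FSA: $159.60
403(b) contribution: $2,095.68 × 0.04 = $83.83
Pre-tax total = $159.60 + $83.83 = $243.43
Taxable wages = $2,095.68 − $243.43 = $1,852.25
Municipal income tax: $1,852.25 × 0.03 = $55.57
Federal withholding: $1,852.25 × 0.1275 = $236.16
State disability insurance: $2,095.68 × 0.0125 = $26.20
Garnishment: $2,095.68 × 0.025 = $52.39
Total deductions = $159.60 + $83.83 + $55.57 + $236.16 + $26.20 + $52.39 = $613.75
Net pay = $2,095.68 − $613.75 = $1,481.93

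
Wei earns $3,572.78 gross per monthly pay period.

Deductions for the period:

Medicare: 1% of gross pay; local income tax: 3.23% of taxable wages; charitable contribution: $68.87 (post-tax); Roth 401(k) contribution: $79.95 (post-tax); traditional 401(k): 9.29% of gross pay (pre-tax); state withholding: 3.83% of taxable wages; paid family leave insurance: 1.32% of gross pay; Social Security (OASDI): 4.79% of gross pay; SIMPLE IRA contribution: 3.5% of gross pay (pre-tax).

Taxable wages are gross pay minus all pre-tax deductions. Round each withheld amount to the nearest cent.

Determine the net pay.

Traditional 401(k): $3,572.78 × 0.0929 = $331.91
SIMPLE IRA contribution: $3,572.78 × 0.035 = $125.05
Pre-tax total = $331.91 + $125.05 = $456.96
Taxable wages = $3,572.78 − $456.96 = $3,115.82
State withholding: $3,115.82 × 0.0383 = $119.34
Local income tax: $3,115.82 × 0.0323 = $100.64
Social Security (OASDI): $3,572.78 × 0.0479 = $171.14
Paid family leave insurance: $3,572.78 × 0.0132 = $47.16
Medicare: $3,572.78 × 0.01 = $35.73
Charitable contribution: $68.87
Roth 401(k) contribution: $79.95
Total deductions = $331.91 + $125.05 + $119.34 + $100.64 + $171.14 + $47.16 + $35.73 + $68.87 + $79.95 = $1,079.79
Net pay = $3,572.78 − $1,079.79 = $2,492.99

$2,492.99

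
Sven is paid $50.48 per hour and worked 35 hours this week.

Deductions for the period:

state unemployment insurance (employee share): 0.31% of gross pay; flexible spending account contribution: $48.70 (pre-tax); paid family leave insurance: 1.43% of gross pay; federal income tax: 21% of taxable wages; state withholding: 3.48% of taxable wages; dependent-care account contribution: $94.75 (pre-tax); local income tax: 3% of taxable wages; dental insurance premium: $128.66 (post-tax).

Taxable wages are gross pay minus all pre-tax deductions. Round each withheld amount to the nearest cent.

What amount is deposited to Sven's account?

$1,017.85

Gross pay: 35 × $50.48 = $1,766.80
Dependent-care account contribution: $94.75
Flexible spending account contribution: $48.70
Pre-tax total = $94.75 + $48.70 = $143.45
Taxable wages = $1,766.80 − $143.45 = $1,623.35
Federal income tax: $1,623.35 × 0.21 = $340.90
Local income tax: $1,623.35 × 0.03 = $48.70
State withholding: $1,623.35 × 0.0348 = $56.49
State unemployment insurance (employee share): $1,766.80 × 0.0031 = $5.48
Paid family leave insurance: $1,766.80 × 0.0143 = $25.27
Dental insurance premium: $128.66
Total deductions = $94.75 + $48.70 + $340.90 + $48.70 + $56.49 + $5.48 + $25.27 + $128.66 = $748.95
Net pay = $1,766.80 − $748.95 = $1,017.85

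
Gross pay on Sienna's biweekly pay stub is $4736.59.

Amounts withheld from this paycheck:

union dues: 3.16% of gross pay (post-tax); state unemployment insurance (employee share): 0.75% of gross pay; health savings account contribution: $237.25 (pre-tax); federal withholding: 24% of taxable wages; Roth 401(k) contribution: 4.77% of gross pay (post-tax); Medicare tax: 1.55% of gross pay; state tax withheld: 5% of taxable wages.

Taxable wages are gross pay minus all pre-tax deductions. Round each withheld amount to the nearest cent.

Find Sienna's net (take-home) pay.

$2709.97

Health savings account contribution: $237.25
Taxable wages = $4736.59 − $237.25 = $4499.34
Federal withholding: $4499.34 × 0.24 = $1079.84
State tax withheld: $4499.34 × 0.05 = $224.97
Medicare tax: $4736.59 × 0.0155 = $73.42
State unemployment insurance (employee share): $4736.59 × 0.0075 = $35.52
Roth 401(k) contribution: $4736.59 × 0.0477 = $225.94
Union dues: $4736.59 × 0.0316 = $149.68
Total deductions = $237.25 + $1079.84 + $224.97 + $73.42 + $35.52 + $225.94 + $149.68 = $2026.62
Net pay = $4736.59 − $2026.62 = $2709.97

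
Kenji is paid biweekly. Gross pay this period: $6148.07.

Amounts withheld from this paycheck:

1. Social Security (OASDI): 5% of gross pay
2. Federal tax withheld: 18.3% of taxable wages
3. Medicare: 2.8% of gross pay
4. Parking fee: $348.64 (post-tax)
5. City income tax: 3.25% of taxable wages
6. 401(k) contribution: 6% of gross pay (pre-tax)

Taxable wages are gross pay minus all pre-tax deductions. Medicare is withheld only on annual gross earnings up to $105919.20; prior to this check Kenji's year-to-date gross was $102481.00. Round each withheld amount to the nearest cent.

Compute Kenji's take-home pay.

$3781.47

401(k) contribution: $6148.07 × 0.06 = $368.88
Taxable wages = $6148.07 − $368.88 = $5779.19
City income tax: $5779.19 × 0.0325 = $187.82
Federal tax withheld: $5779.19 × 0.183 = $1057.59
Medicare: only $105919.20 − $102481.00 = $3438.20 of this check is subject → $3438.20 × 0.028 = $96.27
Social Security (OASDI): $6148.07 × 0.05 = $307.40
Parking fee: $348.64
Total deductions = $368.88 + $187.82 + $1057.59 + $96.27 + $307.40 + $348.64 = $2366.60
Net pay = $6148.07 − $2366.60 = $3781.47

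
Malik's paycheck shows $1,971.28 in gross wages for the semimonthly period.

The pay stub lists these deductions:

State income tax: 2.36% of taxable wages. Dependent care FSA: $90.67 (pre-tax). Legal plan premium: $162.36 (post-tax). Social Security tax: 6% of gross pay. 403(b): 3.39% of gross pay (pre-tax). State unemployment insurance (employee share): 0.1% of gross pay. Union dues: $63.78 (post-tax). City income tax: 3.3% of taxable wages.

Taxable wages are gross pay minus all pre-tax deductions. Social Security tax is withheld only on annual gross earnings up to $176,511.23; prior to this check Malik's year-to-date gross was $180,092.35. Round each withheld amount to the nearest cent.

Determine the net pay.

$1,483.01

403(b): $1,971.28 × 0.0339 = $66.83
Dependent care FSA: $90.67
Pre-tax total = $66.83 + $90.67 = $157.50
Taxable wages = $1,971.28 − $157.50 = $1,813.78
City income tax: $1,813.78 × 0.033 = $59.85
State income tax: $1,813.78 × 0.0236 = $42.81
Social Security tax: annual cap $176,511.23 already reached (YTD $180,092.35), so $0.00
State unemployment insurance (employee share): $1,971.28 × 0.001 = $1.97
Legal plan premium: $162.36
Union dues: $63.78
Total deductions = $66.83 + $90.67 + $59.85 + $42.81 + $0.00 + $1.97 + $162.36 + $63.78 = $488.27
Net pay = $1,971.28 − $488.27 = $1,483.01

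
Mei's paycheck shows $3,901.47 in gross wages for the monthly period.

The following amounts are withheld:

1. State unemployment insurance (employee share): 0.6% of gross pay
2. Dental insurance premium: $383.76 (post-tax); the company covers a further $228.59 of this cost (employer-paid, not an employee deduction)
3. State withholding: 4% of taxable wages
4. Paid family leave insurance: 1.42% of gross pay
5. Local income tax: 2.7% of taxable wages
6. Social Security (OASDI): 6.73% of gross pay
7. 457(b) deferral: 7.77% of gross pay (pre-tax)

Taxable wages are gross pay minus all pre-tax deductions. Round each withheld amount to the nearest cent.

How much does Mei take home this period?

457(b) deferral: $3,901.47 × 0.0777 = $303.14
Taxable wages = $3,901.47 − $303.14 = $3,598.33
Local income tax: $3,598.33 × 0.027 = $97.15
State withholding: $3,598.33 × 0.04 = $143.93
Paid family leave insurance: $3,901.47 × 0.0142 = $55.40
State unemployment insurance (employee share): $3,901.47 × 0.006 = $23.41
Social Security (OASDI): $3,901.47 × 0.0673 = $262.57
Dental insurance premium: $383.76
(Employer's $228.59 toward dental insurance premium is not withheld from the employee.)
Total deductions = $303.14 + $97.15 + $143.93 + $55.40 + $23.41 + $262.57 + $383.76 = $1,269.36
Net pay = $3,901.47 − $1,269.36 = $2,632.11

$2,632.11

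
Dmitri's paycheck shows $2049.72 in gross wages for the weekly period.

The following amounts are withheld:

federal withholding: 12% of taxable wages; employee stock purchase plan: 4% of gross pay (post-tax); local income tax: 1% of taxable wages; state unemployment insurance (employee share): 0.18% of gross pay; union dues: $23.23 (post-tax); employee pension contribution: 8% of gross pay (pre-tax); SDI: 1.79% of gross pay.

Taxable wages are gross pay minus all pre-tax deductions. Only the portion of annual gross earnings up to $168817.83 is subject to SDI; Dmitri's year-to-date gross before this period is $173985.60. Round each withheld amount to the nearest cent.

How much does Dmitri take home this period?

Employee pension contribution: $2049.72 × 0.08 = $163.98
Taxable wages = $2049.72 − $163.98 = $1885.74
Local income tax: $1885.74 × 0.01 = $18.86
Federal withholding: $1885.74 × 0.12 = $226.29
SDI: annual cap $168817.83 already reached (YTD $173985.60), so $0.00
State unemployment insurance (employee share): $2049.72 × 0.0018 = $3.69
Union dues: $23.23
Employee stock purchase plan: $2049.72 × 0.04 = $81.99
Total deductions = $163.98 + $18.86 + $226.29 + $0.00 + $3.69 + $23.23 + $81.99 = $518.04
Net pay = $2049.72 − $518.04 = $1531.68

$1531.68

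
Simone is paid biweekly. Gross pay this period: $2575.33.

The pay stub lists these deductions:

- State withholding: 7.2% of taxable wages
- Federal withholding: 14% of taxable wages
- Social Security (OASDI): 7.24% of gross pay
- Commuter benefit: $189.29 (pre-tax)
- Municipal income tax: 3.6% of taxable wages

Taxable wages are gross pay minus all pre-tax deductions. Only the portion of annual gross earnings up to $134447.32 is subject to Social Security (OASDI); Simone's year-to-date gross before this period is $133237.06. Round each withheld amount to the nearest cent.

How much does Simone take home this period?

$1706.68

Commuter benefit: $189.29
Taxable wages = $2575.33 − $189.29 = $2386.04
Municipal income tax: $2386.04 × 0.036 = $85.90
Federal withholding: $2386.04 × 0.14 = $334.05
State withholding: $2386.04 × 0.072 = $171.79
Social Security (OASDI): only $134447.32 − $133237.06 = $1210.26 of this check is subject → $1210.26 × 0.0724 = $87.62
Total deductions = $189.29 + $85.90 + $334.05 + $171.79 + $87.62 = $868.65
Net pay = $2575.33 − $868.65 = $1706.68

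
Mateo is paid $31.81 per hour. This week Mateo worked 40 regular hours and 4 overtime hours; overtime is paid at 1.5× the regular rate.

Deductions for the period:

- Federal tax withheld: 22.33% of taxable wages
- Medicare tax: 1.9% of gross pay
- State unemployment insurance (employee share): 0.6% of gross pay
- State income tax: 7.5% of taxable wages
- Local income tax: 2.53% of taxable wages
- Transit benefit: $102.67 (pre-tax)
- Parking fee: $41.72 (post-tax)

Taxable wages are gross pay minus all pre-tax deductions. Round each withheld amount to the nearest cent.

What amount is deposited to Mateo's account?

Regular pay: 40 × $31.81 = $1272.40
Overtime pay: 4 × $31.81 × 1.5 = $190.86
Gross pay = $1272.40 + $190.86 = $1463.26
Transit benefit: $102.67
Taxable wages = $1463.26 − $102.67 = $1360.59
State income tax: $1360.59 × 0.075 = $102.04
Local income tax: $1360.59 × 0.0253 = $34.42
Federal tax withheld: $1360.59 × 0.2233 = $303.82
Medicare tax: $1463.26 × 0.019 = $27.80
State unemployment insurance (employee share): $1463.26 × 0.006 = $8.78
Parking fee: $41.72
Total deductions = $102.67 + $102.04 + $34.42 + $303.82 + $27.80 + $8.78 + $41.72 = $621.25
Net pay = $1463.26 − $621.25 = $842.01

$842.01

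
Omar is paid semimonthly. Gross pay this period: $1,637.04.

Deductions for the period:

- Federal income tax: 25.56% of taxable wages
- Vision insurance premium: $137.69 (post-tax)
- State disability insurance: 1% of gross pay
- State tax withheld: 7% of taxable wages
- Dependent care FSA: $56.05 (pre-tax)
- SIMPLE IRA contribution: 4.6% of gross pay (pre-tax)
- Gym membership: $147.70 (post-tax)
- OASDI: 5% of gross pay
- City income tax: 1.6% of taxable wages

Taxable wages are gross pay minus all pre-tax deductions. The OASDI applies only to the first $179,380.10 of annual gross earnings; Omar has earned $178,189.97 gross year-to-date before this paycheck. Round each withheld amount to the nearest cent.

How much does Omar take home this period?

$630.08

SIMPLE IRA contribution: $1,637.04 × 0.046 = $75.30
Dependent care FSA: $56.05
Pre-tax total = $75.30 + $56.05 = $131.35
Taxable wages = $1,637.04 − $131.35 = $1,505.69
State tax withheld: $1,505.69 × 0.07 = $105.40
Federal income tax: $1,505.69 × 0.2556 = $384.85
City income tax: $1,505.69 × 0.016 = $24.09
State disability insurance: $1,637.04 × 0.01 = $16.37
OASDI: only $179,380.10 − $178,189.97 = $1,190.13 of this check is subject → $1,190.13 × 0.05 = $59.51
Gym membership: $147.70
Vision insurance premium: $137.69
Total deductions = $75.30 + $56.05 + $105.40 + $384.85 + $24.09 + $16.37 + $59.51 + $147.70 + $137.69 = $1,006.96
Net pay = $1,637.04 − $1,006.96 = $630.08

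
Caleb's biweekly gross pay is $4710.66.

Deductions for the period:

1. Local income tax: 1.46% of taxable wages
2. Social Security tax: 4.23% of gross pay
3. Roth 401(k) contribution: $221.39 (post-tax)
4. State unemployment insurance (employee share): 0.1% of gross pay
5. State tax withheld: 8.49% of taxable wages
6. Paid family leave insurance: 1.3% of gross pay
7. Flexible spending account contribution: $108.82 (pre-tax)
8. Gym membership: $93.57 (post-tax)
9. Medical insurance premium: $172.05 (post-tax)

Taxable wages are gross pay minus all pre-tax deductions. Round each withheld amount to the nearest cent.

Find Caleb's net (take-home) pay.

$3391.73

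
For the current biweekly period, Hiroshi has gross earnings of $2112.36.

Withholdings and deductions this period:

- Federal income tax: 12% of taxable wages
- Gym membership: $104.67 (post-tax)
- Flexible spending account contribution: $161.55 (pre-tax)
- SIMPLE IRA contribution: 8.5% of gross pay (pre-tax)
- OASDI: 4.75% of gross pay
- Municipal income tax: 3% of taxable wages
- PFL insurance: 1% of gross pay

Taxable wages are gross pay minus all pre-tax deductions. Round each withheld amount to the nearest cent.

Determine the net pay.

SIMPLE IRA contribution: $2112.36 × 0.085 = $179.55
Flexible spending account contribution: $161.55
Pre-tax total = $179.55 + $161.55 = $341.10
Taxable wages = $2112.36 − $341.10 = $1771.26
Federal income tax: $1771.26 × 0.12 = $212.55
Municipal income tax: $1771.26 × 0.03 = $53.14
OASDI: $2112.36 × 0.0475 = $100.34
PFL insurance: $2112.36 × 0.01 = $21.12
Gym membership: $104.67
Total deductions = $179.55 + $161.55 + $212.55 + $53.14 + $100.34 + $21.12 + $104.67 = $832.92
Net pay = $2112.36 − $832.92 = $1279.44

$1279.44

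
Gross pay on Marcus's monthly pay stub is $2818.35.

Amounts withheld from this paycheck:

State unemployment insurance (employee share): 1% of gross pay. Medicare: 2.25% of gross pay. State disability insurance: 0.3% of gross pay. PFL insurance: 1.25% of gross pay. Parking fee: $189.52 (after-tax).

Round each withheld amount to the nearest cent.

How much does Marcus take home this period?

$2493.55

State disability insurance: $2818.35 × 0.003 = $8.46
PFL insurance: $2818.35 × 0.0125 = $35.23
State unemployment insurance (employee share): $2818.35 × 0.01 = $28.18
Medicare: $2818.35 × 0.0225 = $63.41
Parking fee: $189.52
Total deductions = $8.46 + $35.23 + $28.18 + $63.41 + $189.52 = $324.80
Net pay = $2818.35 − $324.80 = $2493.55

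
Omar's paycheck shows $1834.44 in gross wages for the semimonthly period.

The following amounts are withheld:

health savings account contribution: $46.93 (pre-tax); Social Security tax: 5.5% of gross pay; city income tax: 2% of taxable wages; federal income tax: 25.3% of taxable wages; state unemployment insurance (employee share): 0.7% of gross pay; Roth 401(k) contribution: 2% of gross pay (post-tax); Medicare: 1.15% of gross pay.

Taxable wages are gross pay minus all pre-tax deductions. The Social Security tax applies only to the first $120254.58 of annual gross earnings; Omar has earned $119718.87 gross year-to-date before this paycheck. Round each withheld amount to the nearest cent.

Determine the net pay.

Health savings account contribution: $46.93
Taxable wages = $1834.44 − $46.93 = $1787.51
City income tax: $1787.51 × 0.02 = $35.75
Federal income tax: $1787.51 × 0.253 = $452.24
Medicare: $1834.44 × 0.0115 = $21.10
Social Security tax: only $120254.58 − $119718.87 = $535.71 of this check is subject → $535.71 × 0.055 = $29.46
State unemployment insurance (employee share): $1834.44 × 0.007 = $12.84
Roth 401(k) contribution: $1834.44 × 0.02 = $36.69
Total deductions = $46.93 + $35.75 + $452.24 + $21.10 + $29.46 + $12.84 + $36.69 = $635.01
Net pay = $1834.44 − $635.01 = $1199.43

$1199.43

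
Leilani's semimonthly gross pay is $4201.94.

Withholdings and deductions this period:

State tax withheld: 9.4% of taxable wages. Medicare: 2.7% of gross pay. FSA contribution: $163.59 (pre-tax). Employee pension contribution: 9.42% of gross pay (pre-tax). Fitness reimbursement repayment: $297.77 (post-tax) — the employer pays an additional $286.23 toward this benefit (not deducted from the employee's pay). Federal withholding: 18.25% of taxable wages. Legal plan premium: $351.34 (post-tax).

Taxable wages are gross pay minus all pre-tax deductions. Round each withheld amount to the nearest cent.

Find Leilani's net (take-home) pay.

FSA contribution: $163.59
Employee pension contribution: $4201.94 × 0.0942 = $395.82
Pre-tax total = $163.59 + $395.82 = $559.41
Taxable wages = $4201.94 − $559.41 = $3642.53
Federal withholding: $3642.53 × 0.1825 = $664.76
State tax withheld: $3642.53 × 0.094 = $342.40
Medicare: $4201.94 × 0.027 = $113.45
Legal plan premium: $351.34
Fitness reimbursement repayment: $297.77
(Employer's $286.23 toward fitness reimbursement repayment is not withheld from the employee.)
Total deductions = $163.59 + $395.82 + $664.76 + $342.40 + $113.45 + $351.34 + $297.77 = $2329.13
Net pay = $4201.94 − $2329.13 = $1872.81

$1872.81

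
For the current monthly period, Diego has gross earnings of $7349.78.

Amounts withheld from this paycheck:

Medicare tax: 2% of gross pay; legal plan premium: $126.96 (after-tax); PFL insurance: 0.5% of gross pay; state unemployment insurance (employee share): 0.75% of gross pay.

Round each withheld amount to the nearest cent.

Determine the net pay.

State unemployment insurance (employee share): $7349.78 × 0.0075 = $55.12
Medicare tax: $7349.78 × 0.02 = $147.00
PFL insurance: $7349.78 × 0.005 = $36.75
Legal plan premium: $126.96
Total deductions = $55.12 + $147.00 + $36.75 + $126.96 = $365.83
Net pay = $7349.78 − $365.83 = $6983.95

$6983.95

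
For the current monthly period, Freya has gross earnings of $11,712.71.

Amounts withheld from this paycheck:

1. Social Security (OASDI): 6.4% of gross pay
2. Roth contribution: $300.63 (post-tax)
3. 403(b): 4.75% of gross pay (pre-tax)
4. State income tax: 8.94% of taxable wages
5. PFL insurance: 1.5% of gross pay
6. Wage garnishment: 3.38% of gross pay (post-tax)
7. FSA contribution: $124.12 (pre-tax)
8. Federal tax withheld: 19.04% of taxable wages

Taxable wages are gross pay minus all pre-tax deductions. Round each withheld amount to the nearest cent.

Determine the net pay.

$6,323.60

403(b): $11,712.71 × 0.0475 = $556.35
FSA contribution: $124.12
Pre-tax total = $556.35 + $124.12 = $680.47
Taxable wages = $11,712.71 − $680.47 = $11,032.24
Federal tax withheld: $11,032.24 × 0.1904 = $2,100.54
State income tax: $11,032.24 × 0.0894 = $986.28
Social Security (OASDI): $11,712.71 × 0.064 = $749.61
PFL insurance: $11,712.71 × 0.015 = $175.69
Roth contribution: $300.63
Wage garnishment: $11,712.71 × 0.0338 = $395.89
Total deductions = $556.35 + $124.12 + $2,100.54 + $986.28 + $749.61 + $175.69 + $300.63 + $395.89 = $5,389.11
Net pay = $11,712.71 − $5,389.11 = $6,323.60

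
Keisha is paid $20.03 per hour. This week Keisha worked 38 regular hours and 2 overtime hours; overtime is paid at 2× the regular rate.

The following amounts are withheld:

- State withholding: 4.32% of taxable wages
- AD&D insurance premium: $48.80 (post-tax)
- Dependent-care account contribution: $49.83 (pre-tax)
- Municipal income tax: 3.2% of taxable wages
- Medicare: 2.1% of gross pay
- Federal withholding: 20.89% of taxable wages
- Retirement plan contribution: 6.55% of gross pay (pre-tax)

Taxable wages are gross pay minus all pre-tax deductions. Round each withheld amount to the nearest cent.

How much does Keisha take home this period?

Regular pay: 38 × $20.03 = $761.14
Overtime pay: 2 × $20.03 × 2 = $80.12
Gross pay = $761.14 + $80.12 = $841.26
Dependent-care account contribution: $49.83
Retirement plan contribution: $841.26 × 0.0655 = $55.10
Pre-tax total = $49.83 + $55.10 = $104.93
Taxable wages = $841.26 − $104.93 = $736.33
State withholding: $736.33 × 0.0432 = $31.81
Federal withholding: $736.33 × 0.2089 = $153.82
Municipal income tax: $736.33 × 0.032 = $23.56
Medicare: $841.26 × 0.021 = $17.67
AD&D insurance premium: $48.80
Total deductions = $49.83 + $55.10 + $31.81 + $153.82 + $23.56 + $17.67 + $48.80 = $380.59
Net pay = $841.26 − $380.59 = $460.67

$460.67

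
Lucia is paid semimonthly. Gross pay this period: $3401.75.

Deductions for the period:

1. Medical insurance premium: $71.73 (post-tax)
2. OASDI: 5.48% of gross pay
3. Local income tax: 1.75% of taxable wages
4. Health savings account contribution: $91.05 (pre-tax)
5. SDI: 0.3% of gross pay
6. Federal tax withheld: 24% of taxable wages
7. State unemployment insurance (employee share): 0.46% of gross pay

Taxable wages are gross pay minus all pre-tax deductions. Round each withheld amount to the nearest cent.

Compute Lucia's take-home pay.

$2174.18

Health savings account contribution: $91.05
Taxable wages = $3401.75 − $91.05 = $3310.70
Federal tax withheld: $3310.70 × 0.24 = $794.57
Local income tax: $3310.70 × 0.0175 = $57.94
SDI: $3401.75 × 0.003 = $10.21
OASDI: $3401.75 × 0.0548 = $186.42
State unemployment insurance (employee share): $3401.75 × 0.0046 = $15.65
Medical insurance premium: $71.73
Total deductions = $91.05 + $794.57 + $57.94 + $10.21 + $186.42 + $15.65 + $71.73 = $1227.57
Net pay = $3401.75 − $1227.57 = $2174.18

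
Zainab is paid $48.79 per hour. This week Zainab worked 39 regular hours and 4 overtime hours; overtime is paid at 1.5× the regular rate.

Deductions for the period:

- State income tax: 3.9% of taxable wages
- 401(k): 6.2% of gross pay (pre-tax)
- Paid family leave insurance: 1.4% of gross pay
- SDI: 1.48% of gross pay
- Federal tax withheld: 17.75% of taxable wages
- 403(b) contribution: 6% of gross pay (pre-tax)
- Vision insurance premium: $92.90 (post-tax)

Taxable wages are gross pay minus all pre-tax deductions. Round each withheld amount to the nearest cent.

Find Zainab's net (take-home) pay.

$1,354.22

Regular pay: 39 × $48.79 = $1,902.81
Overtime pay: 4 × $48.79 × 1.5 = $292.74
Gross pay = $1,902.81 + $292.74 = $2,195.55
403(b) contribution: $2,195.55 × 0.06 = $131.73
401(k): $2,195.55 × 0.062 = $136.12
Pre-tax total = $131.73 + $136.12 = $267.85
Taxable wages = $2,195.55 − $267.85 = $1,927.70
Federal tax withheld: $1,927.70 × 0.1775 = $342.17
State income tax: $1,927.70 × 0.039 = $75.18
SDI: $2,195.55 × 0.0148 = $32.49
Paid family leave insurance: $2,195.55 × 0.014 = $30.74
Vision insurance premium: $92.90
Total deductions = $131.73 + $136.12 + $342.17 + $75.18 + $32.49 + $30.74 + $92.90 = $841.33
Net pay = $2,195.55 − $841.33 = $1,354.22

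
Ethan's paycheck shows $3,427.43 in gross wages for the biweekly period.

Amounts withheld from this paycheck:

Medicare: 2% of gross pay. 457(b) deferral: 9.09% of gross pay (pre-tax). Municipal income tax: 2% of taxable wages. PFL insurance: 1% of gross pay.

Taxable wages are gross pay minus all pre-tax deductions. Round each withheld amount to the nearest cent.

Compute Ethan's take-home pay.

$2,950.74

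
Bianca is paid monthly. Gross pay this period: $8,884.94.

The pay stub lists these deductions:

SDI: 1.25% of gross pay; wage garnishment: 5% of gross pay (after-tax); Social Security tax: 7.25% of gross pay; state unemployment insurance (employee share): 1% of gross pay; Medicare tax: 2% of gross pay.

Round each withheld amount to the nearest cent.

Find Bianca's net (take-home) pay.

$7,418.92

State unemployment insurance (employee share): $8,884.94 × 0.01 = $88.85
SDI: $8,884.94 × 0.0125 = $111.06
Medicare tax: $8,884.94 × 0.02 = $177.70
Social Security tax: $8,884.94 × 0.0725 = $644.16
Wage garnishment: $8,884.94 × 0.05 = $444.25
Total deductions = $88.85 + $111.06 + $177.70 + $644.16 + $444.25 = $1,466.02
Net pay = $8,884.94 − $1,466.02 = $7,418.92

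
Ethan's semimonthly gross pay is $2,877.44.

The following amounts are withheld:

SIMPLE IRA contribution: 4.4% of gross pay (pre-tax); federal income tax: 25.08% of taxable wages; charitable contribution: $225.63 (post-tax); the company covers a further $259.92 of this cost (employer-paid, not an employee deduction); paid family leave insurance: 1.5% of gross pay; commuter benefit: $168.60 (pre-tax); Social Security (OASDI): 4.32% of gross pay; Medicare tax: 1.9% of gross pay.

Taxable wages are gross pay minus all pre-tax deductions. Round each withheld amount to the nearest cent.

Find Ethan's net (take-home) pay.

$1,486.84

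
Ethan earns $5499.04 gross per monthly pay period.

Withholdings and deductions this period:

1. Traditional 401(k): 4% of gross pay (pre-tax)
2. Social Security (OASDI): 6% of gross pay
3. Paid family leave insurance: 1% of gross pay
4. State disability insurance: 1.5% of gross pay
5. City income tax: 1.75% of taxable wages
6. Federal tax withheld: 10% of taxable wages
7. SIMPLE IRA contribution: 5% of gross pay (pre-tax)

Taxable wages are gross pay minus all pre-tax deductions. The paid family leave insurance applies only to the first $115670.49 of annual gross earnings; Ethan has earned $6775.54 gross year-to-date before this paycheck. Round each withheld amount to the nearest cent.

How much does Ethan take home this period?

$3948.73

Traditional 401(k): $5499.04 × 0.04 = $219.96
SIMPLE IRA contribution: $5499.04 × 0.05 = $274.95
Pre-tax total = $219.96 + $274.95 = $494.91
Taxable wages = $5499.04 − $494.91 = $5004.13
Federal tax withheld: $5004.13 × 0.1 = $500.41
City income tax: $5004.13 × 0.0175 = $87.57
Paid family leave insurance: cap not yet reached, full $5499.04 is subject → $5499.04 × 0.01 = $54.99
State disability insurance: $5499.04 × 0.015 = $82.49
Social Security (OASDI): $5499.04 × 0.06 = $329.94
Total deductions = $219.96 + $274.95 + $500.41 + $87.57 + $54.99 + $82.49 + $329.94 = $1550.31
Net pay = $5499.04 − $1550.31 = $3948.73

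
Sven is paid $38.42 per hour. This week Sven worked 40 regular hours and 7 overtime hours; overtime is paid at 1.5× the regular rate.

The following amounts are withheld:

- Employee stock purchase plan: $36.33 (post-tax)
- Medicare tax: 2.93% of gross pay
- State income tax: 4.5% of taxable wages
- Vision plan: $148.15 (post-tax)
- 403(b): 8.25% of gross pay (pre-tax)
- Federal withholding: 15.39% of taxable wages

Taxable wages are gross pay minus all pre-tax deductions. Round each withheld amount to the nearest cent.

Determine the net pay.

$1,184.74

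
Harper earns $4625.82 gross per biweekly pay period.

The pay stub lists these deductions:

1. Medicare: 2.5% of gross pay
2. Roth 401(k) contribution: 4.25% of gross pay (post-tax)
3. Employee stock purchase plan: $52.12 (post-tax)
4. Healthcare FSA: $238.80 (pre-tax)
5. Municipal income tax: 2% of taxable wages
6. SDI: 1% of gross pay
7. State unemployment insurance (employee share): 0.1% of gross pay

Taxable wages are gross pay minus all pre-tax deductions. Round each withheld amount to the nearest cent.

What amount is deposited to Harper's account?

$3884.02

Healthcare FSA: $238.80
Taxable wages = $4625.82 − $238.80 = $4387.02
Municipal income tax: $4387.02 × 0.02 = $87.74
State unemployment insurance (employee share): $4625.82 × 0.001 = $4.63
Medicare: $4625.82 × 0.025 = $115.65
SDI: $4625.82 × 0.01 = $46.26
Roth 401(k) contribution: $4625.82 × 0.0425 = $196.60
Employee stock purchase plan: $52.12
Total deductions = $238.80 + $87.74 + $4.63 + $115.65 + $46.26 + $196.60 + $52.12 = $741.80
Net pay = $4625.82 − $741.80 = $3884.02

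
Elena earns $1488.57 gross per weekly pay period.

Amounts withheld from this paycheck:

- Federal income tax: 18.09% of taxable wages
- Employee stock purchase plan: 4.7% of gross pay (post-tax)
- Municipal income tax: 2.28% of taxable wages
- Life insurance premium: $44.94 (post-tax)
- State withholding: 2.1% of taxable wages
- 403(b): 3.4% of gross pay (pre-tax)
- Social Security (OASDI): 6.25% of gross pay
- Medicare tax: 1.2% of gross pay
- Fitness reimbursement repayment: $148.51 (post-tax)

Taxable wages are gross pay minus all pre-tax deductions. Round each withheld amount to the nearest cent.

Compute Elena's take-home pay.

403(b): $1488.57 × 0.034 = $50.61
Taxable wages = $1488.57 − $50.61 = $1437.96
Municipal income tax: $1437.96 × 0.0228 = $32.79
Federal income tax: $1437.96 × 0.1809 = $260.13
State withholding: $1437.96 × 0.021 = $30.20
Social Security (OASDI): $1488.57 × 0.0625 = $93.04
Medicare tax: $1488.57 × 0.012 = $17.86
Fitness reimbursement repayment: $148.51
Life insurance premium: $44.94
Employee stock purchase plan: $1488.57 × 0.047 = $69.96
Total deductions = $50.61 + $32.79 + $260.13 + $30.20 + $93.04 + $17.86 + $148.51 + $44.94 + $69.96 = $748.04
Net pay = $1488.57 − $748.04 = $740.53

$740.53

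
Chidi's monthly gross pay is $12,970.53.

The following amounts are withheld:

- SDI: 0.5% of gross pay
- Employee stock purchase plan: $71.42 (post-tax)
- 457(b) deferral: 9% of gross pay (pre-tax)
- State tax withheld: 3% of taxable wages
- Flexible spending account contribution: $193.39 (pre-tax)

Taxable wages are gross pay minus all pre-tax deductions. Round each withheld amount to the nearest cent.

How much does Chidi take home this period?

$11,125.23

Flexible spending account contribution: $193.39
457(b) deferral: $12,970.53 × 0.09 = $1,167.35
Pre-tax total = $193.39 + $1,167.35 = $1,360.74
Taxable wages = $12,970.53 − $1,360.74 = $11,609.79
State tax withheld: $11,609.79 × 0.03 = $348.29
SDI: $12,970.53 × 0.005 = $64.85
Employee stock purchase plan: $71.42
Total deductions = $193.39 + $1,167.35 + $348.29 + $64.85 + $71.42 = $1,845.30
Net pay = $12,970.53 − $1,845.30 = $11,125.23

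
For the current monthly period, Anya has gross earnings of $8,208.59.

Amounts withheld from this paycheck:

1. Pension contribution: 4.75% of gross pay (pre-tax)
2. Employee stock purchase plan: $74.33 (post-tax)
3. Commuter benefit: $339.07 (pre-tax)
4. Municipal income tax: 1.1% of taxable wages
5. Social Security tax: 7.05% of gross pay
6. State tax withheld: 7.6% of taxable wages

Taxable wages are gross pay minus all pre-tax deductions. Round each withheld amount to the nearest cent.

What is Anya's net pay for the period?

$6,175.84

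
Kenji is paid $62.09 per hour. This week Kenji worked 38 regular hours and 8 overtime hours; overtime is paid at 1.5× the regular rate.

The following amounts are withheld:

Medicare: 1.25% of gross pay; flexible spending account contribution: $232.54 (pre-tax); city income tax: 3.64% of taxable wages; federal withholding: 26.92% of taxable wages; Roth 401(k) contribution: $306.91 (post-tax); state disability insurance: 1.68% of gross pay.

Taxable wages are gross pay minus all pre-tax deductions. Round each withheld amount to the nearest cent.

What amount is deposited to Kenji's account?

Regular pay: 38 × $62.09 = $2359.42
Overtime pay: 8 × $62.09 × 1.5 = $745.08
Gross pay = $2359.42 + $745.08 = $3104.50
Flexible spending account contribution: $232.54
Taxable wages = $3104.50 − $232.54 = $2871.96
Federal withholding: $2871.96 × 0.2692 = $773.13
City income tax: $2871.96 × 0.0364 = $104.54
State disability insurance: $3104.50 × 0.0168 = $52.16
Medicare: $3104.50 × 0.0125 = $38.81
Roth 401(k) contribution: $306.91
Total deductions = $232.54 + $773.13 + $104.54 + $52.16 + $38.81 + $306.91 = $1508.09
Net pay = $3104.50 − $1508.09 = $1596.41

$1596.41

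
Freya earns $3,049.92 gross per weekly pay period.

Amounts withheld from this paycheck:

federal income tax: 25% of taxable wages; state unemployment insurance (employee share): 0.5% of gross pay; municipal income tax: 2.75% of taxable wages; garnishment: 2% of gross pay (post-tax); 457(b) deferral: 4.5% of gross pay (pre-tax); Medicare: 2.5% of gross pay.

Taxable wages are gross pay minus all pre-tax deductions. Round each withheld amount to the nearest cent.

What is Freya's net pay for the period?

$1,951.90

457(b) deferral: $3,049.92 × 0.045 = $137.25
Taxable wages = $3,049.92 − $137.25 = $2,912.67
Federal income tax: $2,912.67 × 0.25 = $728.17
Municipal income tax: $2,912.67 × 0.0275 = $80.10
Medicare: $3,049.92 × 0.025 = $76.25
State unemployment insurance (employee share): $3,049.92 × 0.005 = $15.25
Garnishment: $3,049.92 × 0.02 = $61.00
Total deductions = $137.25 + $728.17 + $80.10 + $76.25 + $15.25 + $61.00 = $1,098.02
Net pay = $3,049.92 − $1,098.02 = $1,951.90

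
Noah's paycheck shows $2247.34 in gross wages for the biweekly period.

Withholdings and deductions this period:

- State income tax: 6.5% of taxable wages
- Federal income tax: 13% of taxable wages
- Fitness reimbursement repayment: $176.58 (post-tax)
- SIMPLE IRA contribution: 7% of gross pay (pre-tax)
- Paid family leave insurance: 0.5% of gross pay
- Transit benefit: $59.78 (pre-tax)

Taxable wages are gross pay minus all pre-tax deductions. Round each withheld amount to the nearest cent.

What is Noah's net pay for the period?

$1446.53

Transit benefit: $59.78
SIMPLE IRA contribution: $2247.34 × 0.07 = $157.31
Pre-tax total = $59.78 + $157.31 = $217.09
Taxable wages = $2247.34 − $217.09 = $2030.25
State income tax: $2030.25 × 0.065 = $131.97
Federal income tax: $2030.25 × 0.13 = $263.93
Paid family leave insurance: $2247.34 × 0.005 = $11.24
Fitness reimbursement repayment: $176.58
Total deductions = $59.78 + $157.31 + $131.97 + $263.93 + $11.24 + $176.58 = $800.81
Net pay = $2247.34 − $800.81 = $1446.53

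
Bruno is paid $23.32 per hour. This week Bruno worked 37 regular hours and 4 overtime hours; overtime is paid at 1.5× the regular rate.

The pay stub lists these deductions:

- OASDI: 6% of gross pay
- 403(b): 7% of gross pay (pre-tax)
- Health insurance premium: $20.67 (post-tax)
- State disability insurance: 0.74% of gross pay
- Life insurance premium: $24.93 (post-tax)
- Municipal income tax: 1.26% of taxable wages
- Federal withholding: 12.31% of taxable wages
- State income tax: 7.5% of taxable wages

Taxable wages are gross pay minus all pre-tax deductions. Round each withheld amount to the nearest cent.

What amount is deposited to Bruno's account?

$622.89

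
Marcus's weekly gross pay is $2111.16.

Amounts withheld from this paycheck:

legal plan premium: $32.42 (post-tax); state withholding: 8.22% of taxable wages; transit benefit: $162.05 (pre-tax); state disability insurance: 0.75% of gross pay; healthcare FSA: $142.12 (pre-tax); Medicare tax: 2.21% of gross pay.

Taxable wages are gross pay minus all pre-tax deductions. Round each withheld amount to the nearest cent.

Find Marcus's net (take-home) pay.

$1563.55

Healthcare FSA: $142.12
Transit benefit: $162.05
Pre-tax total = $142.12 + $162.05 = $304.17
Taxable wages = $2111.16 − $304.17 = $1806.99
State withholding: $1806.99 × 0.0822 = $148.53
Medicare tax: $2111.16 × 0.0221 = $46.66
State disability insurance: $2111.16 × 0.0075 = $15.83
Legal plan premium: $32.42
Total deductions = $142.12 + $162.05 + $148.53 + $46.66 + $15.83 + $32.42 = $547.61
Net pay = $2111.16 − $547.61 = $1563.55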